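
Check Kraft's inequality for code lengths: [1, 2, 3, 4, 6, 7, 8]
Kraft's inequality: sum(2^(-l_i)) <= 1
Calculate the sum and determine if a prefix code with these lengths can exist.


Sum = 2^(-1) + 2^(-2) + 2^(-3) + 2^(-4) + 2^(-6) + 2^(-7) + 2^(-8)
    = 0.5 + 0.25 + 0.125 + 0.0625 + 0.015625 + 0.0078125 + 0.00390625
    = 247/256 = 0.96484375
Since 0.96484375 <= 1, Kraft's inequality IS satisfied.
A prefix code with these lengths CAN exist.

Kraft sum = 0.96484375. Satisfied.


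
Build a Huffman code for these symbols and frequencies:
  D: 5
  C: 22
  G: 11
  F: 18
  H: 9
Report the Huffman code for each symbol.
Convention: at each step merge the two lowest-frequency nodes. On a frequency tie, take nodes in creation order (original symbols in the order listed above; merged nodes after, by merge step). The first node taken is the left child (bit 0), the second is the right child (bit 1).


Huffman tree construction:
Step 1: Merge D(5) + H(9) = 14
Step 2: Merge G(11) + (D+H)(14) = 25
Step 3: Merge F(18) + C(22) = 40
Step 4: Merge (G+(D+H))(25) + (F+C)(40) = 65
Read each symbol's code off the tree from the root (left child = 0, right child = 1).

Codes:
  D: 010 (length 3)
  C: 11 (length 2)
  G: 00 (length 2)
  F: 10 (length 2)
  H: 011 (length 3)
Average code length: 144/65 = 2.2154 bits/symbol


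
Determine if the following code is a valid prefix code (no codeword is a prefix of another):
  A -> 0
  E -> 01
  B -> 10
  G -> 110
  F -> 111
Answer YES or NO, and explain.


Checking each pair (does one codeword prefix another?):
  A='0' vs E='01': prefix -- VIOLATION

NO -- this is NOT a valid prefix code. A (0) is a prefix of E (01).


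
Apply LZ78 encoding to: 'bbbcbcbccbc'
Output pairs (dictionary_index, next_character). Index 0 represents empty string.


LZ78 encoding steps:
Dictionary: {0: ''}
Step 1: w='' (idx 0), next='b' -> output (0, 'b'), add 'b' as idx 1
Step 2: w='b' (idx 1), next='b' -> output (1, 'b'), add 'bb' as idx 2
Step 3: w='' (idx 0), next='c' -> output (0, 'c'), add 'c' as idx 3
Step 4: w='b' (idx 1), next='c' -> output (1, 'c'), add 'bc' as idx 4
Step 5: w='bc' (idx 4), next='c' -> output (4, 'c'), add 'bcc' as idx 5
Step 6: w='bc' (idx 4), end of input -> output (4, '')


Encoded: [(0, 'b'), (1, 'b'), (0, 'c'), (1, 'c'), (4, 'c'), (4, '')]


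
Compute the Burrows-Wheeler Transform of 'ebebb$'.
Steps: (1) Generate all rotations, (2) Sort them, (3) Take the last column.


Rotations (sorted):
  0: $ebebb -> last char: b
  1: b$ebeb -> last char: b
  2: bb$ebe -> last char: e
  3: bebb$e -> last char: e
  4: ebb$eb -> last char: b
  5: ebebb$ -> last char: $


BWT = bbeeb$


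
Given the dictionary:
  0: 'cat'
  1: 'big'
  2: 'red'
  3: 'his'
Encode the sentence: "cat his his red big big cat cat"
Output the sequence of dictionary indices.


Look up each word in the dictionary:
  'cat' -> 0
  'his' -> 3
  'his' -> 3
  'red' -> 2
  'big' -> 1
  'big' -> 1
  'cat' -> 0
  'cat' -> 0

Encoded: [0, 3, 3, 2, 1, 1, 0, 0]


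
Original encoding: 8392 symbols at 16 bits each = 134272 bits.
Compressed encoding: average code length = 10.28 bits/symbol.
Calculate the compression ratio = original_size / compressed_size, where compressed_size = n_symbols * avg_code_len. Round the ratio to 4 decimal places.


original_size = n_symbols * orig_bits = 8392 * 16 = 134272 bits
compressed_size = n_symbols * avg_code_len = 8392 * 10.28 = 86269.76 bits
ratio = original_size / compressed_size = 134272 / 86269.76 = 1.5564

Compression ratio = 1.5564


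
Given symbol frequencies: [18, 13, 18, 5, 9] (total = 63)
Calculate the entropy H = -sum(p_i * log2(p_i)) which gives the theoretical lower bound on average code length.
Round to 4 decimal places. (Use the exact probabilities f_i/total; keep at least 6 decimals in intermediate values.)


Per-symbol terms -p_i * log2(p_i) with p_i = f_i/63:
  p = 18/63 = 0.285714: log2(p) = -1.807355, -p*log2(p) = 0.516387
  p = 13/63 = 0.206349: log2(p) = -2.276840, -p*log2(p) = 0.469824
  p = 18/63 = 0.285714: log2(p) = -1.807355, -p*log2(p) = 0.516387
  p = 5/63 = 0.079365: log2(p) = -3.655352, -p*log2(p) = 0.290107
  p = 9/63 = 0.142857: log2(p) = -2.807355, -p*log2(p) = 0.401051
H = 0.516387 + 0.469824 + 0.516387 + 0.290107 + 0.401051 = 2.193756

H = 2.1938 bits/symbol


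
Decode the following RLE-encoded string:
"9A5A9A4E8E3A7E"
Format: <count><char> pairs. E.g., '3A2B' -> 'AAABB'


Expanding each <count><char> pair:
  9A -> 'AAAAAAAAA'
  5A -> 'AAAAA'
  9A -> 'AAAAAAAAA'
  4E -> 'EEEE'
  8E -> 'EEEEEEEE'
  3A -> 'AAA'
  7E -> 'EEEEEEE'

Decoded = AAAAAAAAAAAAAAAAAAAAAAAEEEEEEEEEEEEAAAEEEEEEE


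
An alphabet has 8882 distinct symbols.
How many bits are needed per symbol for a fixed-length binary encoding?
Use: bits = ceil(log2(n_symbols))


log2(8882) = 13.1167
Bracket: 2^13 = 8192 < 8882 <= 2^14 = 16384
So ceil(log2(8882)) = 14

bits = ceil(log2(8882)) = ceil(13.1167) = 14 bits


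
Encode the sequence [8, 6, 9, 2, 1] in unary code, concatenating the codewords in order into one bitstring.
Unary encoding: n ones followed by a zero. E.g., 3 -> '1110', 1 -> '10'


Encode each number as n ones followed by a terminating 0:
  8 -> 111111110 (9 bits)
  6 -> 1111110 (7 bits)
  9 -> 1111111110 (10 bits)
  2 -> 110 (3 bits)
  1 -> 10 (2 bits)
Total length = 9 + 7 + 10 + 3 + 2 = 31 bits.

Unary([8, 6, 9, 2, 1]) = 1111111101111110111111111011010 (31 bits)


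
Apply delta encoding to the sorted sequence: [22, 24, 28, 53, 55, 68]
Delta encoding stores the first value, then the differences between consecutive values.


First value: 22
Deltas:
  24 - 22 = 2
  28 - 24 = 4
  53 - 28 = 25
  55 - 53 = 2
  68 - 55 = 13


Delta encoded: [22, 2, 4, 25, 2, 13]


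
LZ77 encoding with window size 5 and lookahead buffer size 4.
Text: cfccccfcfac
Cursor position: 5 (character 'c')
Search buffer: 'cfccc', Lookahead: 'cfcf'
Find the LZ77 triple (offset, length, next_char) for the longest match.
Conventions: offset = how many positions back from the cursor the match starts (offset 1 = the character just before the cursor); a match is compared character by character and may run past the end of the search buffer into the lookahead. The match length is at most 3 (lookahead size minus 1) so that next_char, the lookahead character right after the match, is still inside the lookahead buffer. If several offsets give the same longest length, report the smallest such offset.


Try each offset into the search buffer:
  offset=1 (pos 4, char 'c'): match length 1
  offset=2 (pos 3, char 'c'): match length 1
  offset=3 (pos 2, char 'c'): match length 1
  offset=4 (pos 1, char 'f'): match length 0
  offset=5 (pos 0, char 'c'): match length 3
Longest match has length 3 at offset 5.
next_char = character at position 5 + 3 = 8 -> 'f'

Best match: offset=5, length=3 (matching 'cfc' starting at position 0)
LZ77 triple: (5, 3, 'f')


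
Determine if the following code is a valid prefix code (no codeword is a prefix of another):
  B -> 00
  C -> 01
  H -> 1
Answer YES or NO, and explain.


Checking each pair (does one codeword prefix another?):
  B='00' vs C='01': no prefix
  B='00' vs H='1': no prefix
  C='01' vs B='00': no prefix
  C='01' vs H='1': no prefix
  H='1' vs B='00': no prefix
  H='1' vs C='01': no prefix
No violation found over all pairs.

YES -- this is a valid prefix code. No codeword is a prefix of any other codeword.


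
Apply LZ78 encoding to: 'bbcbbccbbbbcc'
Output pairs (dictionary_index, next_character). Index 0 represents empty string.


LZ78 encoding steps:
Dictionary: {0: ''}
Step 1: w='' (idx 0), next='b' -> output (0, 'b'), add 'b' as idx 1
Step 2: w='b' (idx 1), next='c' -> output (1, 'c'), add 'bc' as idx 2
Step 3: w='b' (idx 1), next='b' -> output (1, 'b'), add 'bb' as idx 3
Step 4: w='' (idx 0), next='c' -> output (0, 'c'), add 'c' as idx 4
Step 5: w='c' (idx 4), next='b' -> output (4, 'b'), add 'cb' as idx 5
Step 6: w='bb' (idx 3), next='b' -> output (3, 'b'), add 'bbb' as idx 6
Step 7: w='c' (idx 4), next='c' -> output (4, 'c'), add 'cc' as idx 7


Encoded: [(0, 'b'), (1, 'c'), (1, 'b'), (0, 'c'), (4, 'b'), (3, 'b'), (4, 'c')]


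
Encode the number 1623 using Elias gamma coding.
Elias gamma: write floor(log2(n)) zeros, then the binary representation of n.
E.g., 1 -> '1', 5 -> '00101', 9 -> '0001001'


num_bits = floor(log2(1623)) + 1 = 11
leading_zeros = num_bits - 1 = 10
binary(1623) = 11001010111

Elias gamma(1623) = '0000000000' + '11001010111' = 000000000011001010111 (21 bits)


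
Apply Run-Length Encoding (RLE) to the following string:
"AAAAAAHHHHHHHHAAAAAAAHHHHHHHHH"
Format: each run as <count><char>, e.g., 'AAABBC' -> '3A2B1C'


Scanning runs left to right:
  i=0: run of 'A' x 6 -> '6A'
  i=6: run of 'H' x 8 -> '8H'
  i=14: run of 'A' x 7 -> '7A'
  i=21: run of 'H' x 9 -> '9H'

RLE = 6A8H7A9H


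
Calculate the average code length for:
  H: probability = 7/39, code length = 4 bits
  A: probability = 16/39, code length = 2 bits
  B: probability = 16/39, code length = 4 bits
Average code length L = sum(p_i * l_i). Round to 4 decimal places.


Weighted contributions p_i * l_i:
  H: (7/39) * 4 = 28/39
  A: (16/39) * 2 = 32/39
  B: (16/39) * 4 = 64/39
Sum = (28 + 32 + 64)/39 = 124/39

L = 124/39 = 3.1795 bits/symbol


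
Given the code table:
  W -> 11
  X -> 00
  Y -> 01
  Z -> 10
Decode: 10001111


Decoding:
10 -> Z
00 -> X
11 -> W
11 -> W


Result: ZXWW


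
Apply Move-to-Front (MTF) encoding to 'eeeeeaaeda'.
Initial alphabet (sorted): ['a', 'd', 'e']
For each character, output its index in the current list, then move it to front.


MTF encoding:
'e': index 2 in ['a', 'd', 'e'] -> ['e', 'a', 'd']
'e': index 0 in ['e', 'a', 'd'] -> ['e', 'a', 'd']
'e': index 0 in ['e', 'a', 'd'] -> ['e', 'a', 'd']
'e': index 0 in ['e', 'a', 'd'] -> ['e', 'a', 'd']
'e': index 0 in ['e', 'a', 'd'] -> ['e', 'a', 'd']
'a': index 1 in ['e', 'a', 'd'] -> ['a', 'e', 'd']
'a': index 0 in ['a', 'e', 'd'] -> ['a', 'e', 'd']
'e': index 1 in ['a', 'e', 'd'] -> ['e', 'a', 'd']
'd': index 2 in ['e', 'a', 'd'] -> ['d', 'e', 'a']
'a': index 2 in ['d', 'e', 'a'] -> ['a', 'd', 'e']


Output: [2, 0, 0, 0, 0, 1, 0, 1, 2, 2]


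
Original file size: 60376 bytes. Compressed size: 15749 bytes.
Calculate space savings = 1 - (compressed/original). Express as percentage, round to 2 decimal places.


ratio = compressed/original = 15749/60376 = 0.260849
savings = 1 - ratio = 1 - 0.260849 = 0.739151
as a percentage: 0.739151 * 100 = 73.92%

Space savings = 1 - 15749/60376 = 73.92%


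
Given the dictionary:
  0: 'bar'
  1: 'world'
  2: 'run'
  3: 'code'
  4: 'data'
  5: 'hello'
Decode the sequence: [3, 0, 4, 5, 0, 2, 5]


Look up each index in the dictionary:
  3 -> 'code'
  0 -> 'bar'
  4 -> 'data'
  5 -> 'hello'
  0 -> 'bar'
  2 -> 'run'
  5 -> 'hello'

Decoded: "code bar data hello bar run hello"


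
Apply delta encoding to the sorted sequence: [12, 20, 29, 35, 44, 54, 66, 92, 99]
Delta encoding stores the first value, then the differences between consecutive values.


First value: 12
Deltas:
  20 - 12 = 8
  29 - 20 = 9
  35 - 29 = 6
  44 - 35 = 9
  54 - 44 = 10
  66 - 54 = 12
  92 - 66 = 26
  99 - 92 = 7


Delta encoded: [12, 8, 9, 6, 9, 10, 12, 26, 7]


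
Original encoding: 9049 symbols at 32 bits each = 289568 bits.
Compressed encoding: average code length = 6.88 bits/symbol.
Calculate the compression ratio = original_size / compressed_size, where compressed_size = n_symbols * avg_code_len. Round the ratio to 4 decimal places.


original_size = n_symbols * orig_bits = 9049 * 32 = 289568 bits
compressed_size = n_symbols * avg_code_len = 9049 * 6.88 = 62257.12 bits
ratio = original_size / compressed_size = 289568 / 62257.12 = 4.6512

Compression ratio = 4.6512


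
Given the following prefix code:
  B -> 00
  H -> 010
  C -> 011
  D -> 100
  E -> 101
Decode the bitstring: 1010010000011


Decoding step by step:
Bits 101 -> E
Bits 00 -> B
Bits 100 -> D
Bits 00 -> B
Bits 011 -> C


Decoded message: EBDBC


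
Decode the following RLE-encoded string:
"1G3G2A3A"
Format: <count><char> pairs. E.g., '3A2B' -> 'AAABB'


Expanding each <count><char> pair:
  1G -> 'G'
  3G -> 'GGG'
  2A -> 'AA'
  3A -> 'AAA'

Decoded = GGGGAAAAA


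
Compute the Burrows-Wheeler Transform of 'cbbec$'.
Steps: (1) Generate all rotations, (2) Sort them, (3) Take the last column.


Rotations (sorted):
  0: $cbbec -> last char: c
  1: bbec$c -> last char: c
  2: bec$cb -> last char: b
  3: c$cbbe -> last char: e
  4: cbbec$ -> last char: $
  5: ec$cbb -> last char: b


BWT = ccbe$b


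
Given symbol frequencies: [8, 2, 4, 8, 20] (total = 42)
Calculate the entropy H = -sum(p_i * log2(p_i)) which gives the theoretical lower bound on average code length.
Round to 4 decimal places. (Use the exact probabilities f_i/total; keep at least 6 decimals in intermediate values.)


Per-symbol terms -p_i * log2(p_i) with p_i = f_i/42:
  p = 8/42 = 0.190476: log2(p) = -2.392317, -p*log2(p) = 0.455680
  p = 2/42 = 0.047619: log2(p) = -4.392317, -p*log2(p) = 0.209158
  p = 4/42 = 0.095238: log2(p) = -3.392317, -p*log2(p) = 0.323078
  p = 8/42 = 0.190476: log2(p) = -2.392317, -p*log2(p) = 0.455680
  p = 20/42 = 0.476190: log2(p) = -1.070389, -p*log2(p) = 0.509709
H = 0.455680 + 0.209158 + 0.323078 + 0.455680 + 0.509709 = 1.953305

H = 1.9533 bits/symbol


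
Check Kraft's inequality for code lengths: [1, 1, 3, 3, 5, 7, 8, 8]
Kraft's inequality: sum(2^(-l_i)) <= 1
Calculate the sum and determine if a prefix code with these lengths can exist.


Sum = 2^(-1) + 2^(-1) + 2^(-3) + 2^(-3) + 2^(-5) + 2^(-7) + 2^(-8) + 2^(-8)
    = 0.5 + 0.5 + 0.125 + 0.125 + 0.03125 + 0.0078125 + 0.00390625 + 0.00390625
    = 332/256 = 1.296875
Since 1.296875 > 1, Kraft's inequality is NOT satisfied.
A prefix code with these lengths CANNOT exist.

Kraft sum = 1.296875. Not satisfied.


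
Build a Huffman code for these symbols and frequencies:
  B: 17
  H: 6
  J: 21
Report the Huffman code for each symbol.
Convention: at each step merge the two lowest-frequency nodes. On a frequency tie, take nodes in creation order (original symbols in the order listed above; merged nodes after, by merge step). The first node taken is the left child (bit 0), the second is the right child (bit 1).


Huffman tree construction:
Step 1: Merge H(6) + B(17) = 23
Step 2: Merge J(21) + (H+B)(23) = 44
Read each symbol's code off the tree from the root (left child = 0, right child = 1).

Codes:
  B: 11 (length 2)
  H: 10 (length 2)
  J: 0 (length 1)
Average code length: 67/44 = 1.5227 bits/symbol


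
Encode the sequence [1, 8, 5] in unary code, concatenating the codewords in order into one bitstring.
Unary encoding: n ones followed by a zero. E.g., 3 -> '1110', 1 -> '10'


Encode each number as n ones followed by a terminating 0:
  1 -> 10 (2 bits)
  8 -> 111111110 (9 bits)
  5 -> 111110 (6 bits)
Total length = 2 + 9 + 6 = 17 bits.

Unary([1, 8, 5]) = 10111111110111110 (17 bits)


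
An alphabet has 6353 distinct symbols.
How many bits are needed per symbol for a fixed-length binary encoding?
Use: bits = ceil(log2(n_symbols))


log2(6353) = 12.6332
Bracket: 2^12 = 4096 < 6353 <= 2^13 = 8192
So ceil(log2(6353)) = 13

bits = ceil(log2(6353)) = ceil(12.6332) = 13 bits


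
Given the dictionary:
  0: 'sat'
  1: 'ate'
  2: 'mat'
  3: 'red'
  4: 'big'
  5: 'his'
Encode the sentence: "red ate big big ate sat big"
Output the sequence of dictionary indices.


Look up each word in the dictionary:
  'red' -> 3
  'ate' -> 1
  'big' -> 4
  'big' -> 4
  'ate' -> 1
  'sat' -> 0
  'big' -> 4

Encoded: [3, 1, 4, 4, 1, 0, 4]


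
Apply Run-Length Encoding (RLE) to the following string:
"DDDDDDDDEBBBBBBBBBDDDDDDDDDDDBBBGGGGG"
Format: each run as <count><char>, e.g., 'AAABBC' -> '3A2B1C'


Scanning runs left to right:
  i=0: run of 'D' x 8 -> '8D'
  i=8: run of 'E' x 1 -> '1E'
  i=9: run of 'B' x 9 -> '9B'
  i=18: run of 'D' x 11 -> '11D'
  i=29: run of 'B' x 3 -> '3B'
  i=32: run of 'G' x 5 -> '5G'

RLE = 8D1E9B11D3B5G


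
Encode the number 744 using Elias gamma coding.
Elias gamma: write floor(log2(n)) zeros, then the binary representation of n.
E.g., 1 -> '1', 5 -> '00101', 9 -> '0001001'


num_bits = floor(log2(744)) + 1 = 10
leading_zeros = num_bits - 1 = 9
binary(744) = 1011101000

Elias gamma(744) = '000000000' + '1011101000' = 0000000001011101000 (19 bits)


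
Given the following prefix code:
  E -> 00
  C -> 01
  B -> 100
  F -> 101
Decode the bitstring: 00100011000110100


Decoding step by step:
Bits 00 -> E
Bits 100 -> B
Bits 01 -> C
Bits 100 -> B
Bits 01 -> C
Bits 101 -> F
Bits 00 -> E


Decoded message: EBCBCFE


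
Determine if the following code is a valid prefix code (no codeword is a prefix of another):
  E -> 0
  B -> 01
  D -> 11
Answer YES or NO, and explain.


Checking each pair (does one codeword prefix another?):
  E='0' vs B='01': prefix -- VIOLATION

NO -- this is NOT a valid prefix code. E (0) is a prefix of B (01).


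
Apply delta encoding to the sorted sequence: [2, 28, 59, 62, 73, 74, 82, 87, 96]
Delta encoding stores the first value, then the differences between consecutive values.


First value: 2
Deltas:
  28 - 2 = 26
  59 - 28 = 31
  62 - 59 = 3
  73 - 62 = 11
  74 - 73 = 1
  82 - 74 = 8
  87 - 82 = 5
  96 - 87 = 9


Delta encoded: [2, 26, 31, 3, 11, 1, 8, 5, 9]


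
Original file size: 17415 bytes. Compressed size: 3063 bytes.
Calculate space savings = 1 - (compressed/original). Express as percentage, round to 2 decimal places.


ratio = compressed/original = 3063/17415 = 0.175883
savings = 1 - ratio = 1 - 0.175883 = 0.824117
as a percentage: 0.824117 * 100 = 82.41%

Space savings = 1 - 3063/17415 = 82.41%


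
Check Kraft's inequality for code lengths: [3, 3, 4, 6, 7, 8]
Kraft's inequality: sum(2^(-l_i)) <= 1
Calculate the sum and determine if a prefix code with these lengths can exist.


Sum = 2^(-3) + 2^(-3) + 2^(-4) + 2^(-6) + 2^(-7) + 2^(-8)
    = 0.125 + 0.125 + 0.0625 + 0.015625 + 0.0078125 + 0.00390625
    = 87/256 = 0.33984375
Since 0.33984375 <= 1, Kraft's inequality IS satisfied.
A prefix code with these lengths CAN exist.

Kraft sum = 0.33984375. Satisfied.


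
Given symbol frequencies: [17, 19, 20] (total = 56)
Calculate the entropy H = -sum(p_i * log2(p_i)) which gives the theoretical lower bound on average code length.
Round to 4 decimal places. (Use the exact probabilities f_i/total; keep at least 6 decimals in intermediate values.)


Per-symbol terms -p_i * log2(p_i) with p_i = f_i/56:
  p = 17/56 = 0.303571: log2(p) = -1.719892, -p*log2(p) = 0.522110
  p = 19/56 = 0.339286: log2(p) = -1.559427, -p*log2(p) = 0.529091
  p = 20/56 = 0.357143: log2(p) = -1.485427, -p*log2(p) = 0.530510
H = 0.522110 + 0.529091 + 0.530510 = 1.581711

H = 1.5817 bits/symbol


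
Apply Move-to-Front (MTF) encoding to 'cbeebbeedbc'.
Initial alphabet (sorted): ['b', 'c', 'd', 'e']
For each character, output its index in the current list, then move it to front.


MTF encoding:
'c': index 1 in ['b', 'c', 'd', 'e'] -> ['c', 'b', 'd', 'e']
'b': index 1 in ['c', 'b', 'd', 'e'] -> ['b', 'c', 'd', 'e']
'e': index 3 in ['b', 'c', 'd', 'e'] -> ['e', 'b', 'c', 'd']
'e': index 0 in ['e', 'b', 'c', 'd'] -> ['e', 'b', 'c', 'd']
'b': index 1 in ['e', 'b', 'c', 'd'] -> ['b', 'e', 'c', 'd']
'b': index 0 in ['b', 'e', 'c', 'd'] -> ['b', 'e', 'c', 'd']
'e': index 1 in ['b', 'e', 'c', 'd'] -> ['e', 'b', 'c', 'd']
'e': index 0 in ['e', 'b', 'c', 'd'] -> ['e', 'b', 'c', 'd']
'd': index 3 in ['e', 'b', 'c', 'd'] -> ['d', 'e', 'b', 'c']
'b': index 2 in ['d', 'e', 'b', 'c'] -> ['b', 'd', 'e', 'c']
'c': index 3 in ['b', 'd', 'e', 'c'] -> ['c', 'b', 'd', 'e']


Output: [1, 1, 3, 0, 1, 0, 1, 0, 3, 2, 3]


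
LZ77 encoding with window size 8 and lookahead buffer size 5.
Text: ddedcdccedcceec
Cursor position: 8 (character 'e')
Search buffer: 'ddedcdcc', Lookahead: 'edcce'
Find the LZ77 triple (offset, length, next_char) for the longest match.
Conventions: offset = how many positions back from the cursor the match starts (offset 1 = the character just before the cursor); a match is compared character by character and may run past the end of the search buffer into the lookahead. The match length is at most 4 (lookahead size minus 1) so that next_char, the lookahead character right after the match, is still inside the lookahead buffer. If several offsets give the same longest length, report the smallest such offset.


Try each offset into the search buffer:
  offset=1 (pos 7, char 'c'): match length 0
  offset=2 (pos 6, char 'c'): match length 0
  offset=3 (pos 5, char 'd'): match length 0
  offset=4 (pos 4, char 'c'): match length 0
  offset=5 (pos 3, char 'd'): match length 0
  offset=6 (pos 2, char 'e'): match length 3
  offset=7 (pos 1, char 'd'): match length 0
  offset=8 (pos 0, char 'd'): match length 0
Longest match has length 3 at offset 6.
next_char = character at position 8 + 3 = 11 -> 'c'

Best match: offset=6, length=3 (matching 'edc' starting at position 2)
LZ77 triple: (6, 3, 'c')


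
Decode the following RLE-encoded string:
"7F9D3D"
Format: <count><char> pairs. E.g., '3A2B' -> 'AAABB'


Expanding each <count><char> pair:
  7F -> 'FFFFFFF'
  9D -> 'DDDDDDDDD'
  3D -> 'DDD'

Decoded = FFFFFFFDDDDDDDDDDDD


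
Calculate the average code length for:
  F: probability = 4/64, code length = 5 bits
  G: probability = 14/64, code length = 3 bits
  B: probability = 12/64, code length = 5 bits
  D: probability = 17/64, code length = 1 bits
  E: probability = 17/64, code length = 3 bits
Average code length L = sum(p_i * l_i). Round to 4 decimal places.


Weighted contributions p_i * l_i:
  F: (4/64) * 5 = 20/64
  G: (14/64) * 3 = 42/64
  B: (12/64) * 5 = 60/64
  D: (17/64) * 1 = 17/64
  E: (17/64) * 3 = 51/64
Sum = (20 + 42 + 60 + 17 + 51)/64 = 190/64

L = 190/64 = 2.9688 bits/symbol


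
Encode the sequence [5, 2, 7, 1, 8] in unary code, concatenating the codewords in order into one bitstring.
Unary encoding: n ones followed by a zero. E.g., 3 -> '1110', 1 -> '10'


Encode each number as n ones followed by a terminating 0:
  5 -> 111110 (6 bits)
  2 -> 110 (3 bits)
  7 -> 11111110 (8 bits)
  1 -> 10 (2 bits)
  8 -> 111111110 (9 bits)
Total length = 6 + 3 + 8 + 2 + 9 = 28 bits.

Unary([5, 2, 7, 1, 8]) = 1111101101111111010111111110 (28 bits)


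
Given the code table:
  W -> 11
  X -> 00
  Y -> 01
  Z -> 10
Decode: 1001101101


Decoding:
10 -> Z
01 -> Y
10 -> Z
11 -> W
01 -> Y


Result: ZYZWY


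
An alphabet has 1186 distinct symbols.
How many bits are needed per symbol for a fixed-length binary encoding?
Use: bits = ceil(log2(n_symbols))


log2(1186) = 10.2119
Bracket: 2^10 = 1024 < 1186 <= 2^11 = 2048
So ceil(log2(1186)) = 11

bits = ceil(log2(1186)) = ceil(10.2119) = 11 bits


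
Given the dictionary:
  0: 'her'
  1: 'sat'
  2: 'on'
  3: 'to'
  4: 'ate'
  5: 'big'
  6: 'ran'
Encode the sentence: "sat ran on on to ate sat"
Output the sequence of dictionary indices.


Look up each word in the dictionary:
  'sat' -> 1
  'ran' -> 6
  'on' -> 2
  'on' -> 2
  'to' -> 3
  'ate' -> 4
  'sat' -> 1

Encoded: [1, 6, 2, 2, 3, 4, 1]


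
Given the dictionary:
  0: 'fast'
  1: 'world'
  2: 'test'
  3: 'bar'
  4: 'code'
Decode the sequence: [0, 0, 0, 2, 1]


Look up each index in the dictionary:
  0 -> 'fast'
  0 -> 'fast'
  0 -> 'fast'
  2 -> 'test'
  1 -> 'world'

Decoded: "fast fast fast test world"


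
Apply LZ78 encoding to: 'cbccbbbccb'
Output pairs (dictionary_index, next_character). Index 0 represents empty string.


LZ78 encoding steps:
Dictionary: {0: ''}
Step 1: w='' (idx 0), next='c' -> output (0, 'c'), add 'c' as idx 1
Step 2: w='' (idx 0), next='b' -> output (0, 'b'), add 'b' as idx 2
Step 3: w='c' (idx 1), next='c' -> output (1, 'c'), add 'cc' as idx 3
Step 4: w='b' (idx 2), next='b' -> output (2, 'b'), add 'bb' as idx 4
Step 5: w='b' (idx 2), next='c' -> output (2, 'c'), add 'bc' as idx 5
Step 6: w='c' (idx 1), next='b' -> output (1, 'b'), add 'cb' as idx 6


Encoded: [(0, 'c'), (0, 'b'), (1, 'c'), (2, 'b'), (2, 'c'), (1, 'b')]


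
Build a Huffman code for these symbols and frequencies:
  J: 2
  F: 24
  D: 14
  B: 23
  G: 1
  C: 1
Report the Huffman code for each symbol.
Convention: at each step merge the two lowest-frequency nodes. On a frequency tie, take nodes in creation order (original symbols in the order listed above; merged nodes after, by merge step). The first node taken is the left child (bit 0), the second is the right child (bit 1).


Huffman tree construction:
Step 1: Merge G(1) + C(1) = 2
Step 2: Merge J(2) + (G+C)(2) = 4
Step 3: Merge (J+(G+C))(4) + D(14) = 18
Step 4: Merge ((J+(G+C))+D)(18) + B(23) = 41
Step 5: Merge F(24) + (((J+(G+C))+D)+B)(41) = 65
Read each symbol's code off the tree from the root (left child = 0, right child = 1).

Codes:
  J: 1000 (length 4)
  F: 0 (length 1)
  D: 101 (length 3)
  B: 11 (length 2)
  G: 10010 (length 5)
  C: 10011 (length 5)
Average code length: 130/65 = 2.0000 bits/symbol


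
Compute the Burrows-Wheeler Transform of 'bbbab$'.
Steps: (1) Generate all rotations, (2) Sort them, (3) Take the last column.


Rotations (sorted):
  0: $bbbab -> last char: b
  1: ab$bbb -> last char: b
  2: b$bbba -> last char: a
  3: bab$bb -> last char: b
  4: bbab$b -> last char: b
  5: bbbab$ -> last char: $


BWT = bbabb$


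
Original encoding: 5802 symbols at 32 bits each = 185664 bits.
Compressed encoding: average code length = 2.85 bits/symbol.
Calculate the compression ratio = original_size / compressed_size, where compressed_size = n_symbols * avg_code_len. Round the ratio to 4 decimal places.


original_size = n_symbols * orig_bits = 5802 * 32 = 185664 bits
compressed_size = n_symbols * avg_code_len = 5802 * 2.85 = 16535.7 bits
ratio = original_size / compressed_size = 185664 / 16535.7 = 11.2281

Compression ratio = 11.2281


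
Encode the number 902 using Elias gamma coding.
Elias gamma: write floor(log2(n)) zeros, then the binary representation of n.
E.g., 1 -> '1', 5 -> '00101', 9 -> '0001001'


num_bits = floor(log2(902)) + 1 = 10
leading_zeros = num_bits - 1 = 9
binary(902) = 1110000110

Elias gamma(902) = '000000000' + '1110000110' = 0000000001110000110 (19 bits)


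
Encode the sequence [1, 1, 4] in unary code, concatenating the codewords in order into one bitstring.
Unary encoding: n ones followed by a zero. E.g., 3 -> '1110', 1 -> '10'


Encode each number as n ones followed by a terminating 0:
  1 -> 10 (2 bits)
  1 -> 10 (2 bits)
  4 -> 11110 (5 bits)
Total length = 2 + 2 + 5 = 9 bits.

Unary([1, 1, 4]) = 101011110 (9 bits)


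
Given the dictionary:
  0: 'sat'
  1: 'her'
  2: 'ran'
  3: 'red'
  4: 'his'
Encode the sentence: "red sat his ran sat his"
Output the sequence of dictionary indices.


Look up each word in the dictionary:
  'red' -> 3
  'sat' -> 0
  'his' -> 4
  'ran' -> 2
  'sat' -> 0
  'his' -> 4

Encoded: [3, 0, 4, 2, 0, 4]


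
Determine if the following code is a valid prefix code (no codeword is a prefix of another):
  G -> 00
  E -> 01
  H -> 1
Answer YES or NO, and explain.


Checking each pair (does one codeword prefix another?):
  G='00' vs E='01': no prefix
  G='00' vs H='1': no prefix
  E='01' vs G='00': no prefix
  E='01' vs H='1': no prefix
  H='1' vs G='00': no prefix
  H='1' vs E='01': no prefix
No violation found over all pairs.

YES -- this is a valid prefix code. No codeword is a prefix of any other codeword.


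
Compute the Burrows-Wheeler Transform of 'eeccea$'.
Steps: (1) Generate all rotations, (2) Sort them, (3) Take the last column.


Rotations (sorted):
  0: $eeccea -> last char: a
  1: a$eecce -> last char: e
  2: ccea$ee -> last char: e
  3: cea$eec -> last char: c
  4: ea$eecc -> last char: c
  5: eccea$e -> last char: e
  6: eeccea$ -> last char: $


BWT = aeecce$


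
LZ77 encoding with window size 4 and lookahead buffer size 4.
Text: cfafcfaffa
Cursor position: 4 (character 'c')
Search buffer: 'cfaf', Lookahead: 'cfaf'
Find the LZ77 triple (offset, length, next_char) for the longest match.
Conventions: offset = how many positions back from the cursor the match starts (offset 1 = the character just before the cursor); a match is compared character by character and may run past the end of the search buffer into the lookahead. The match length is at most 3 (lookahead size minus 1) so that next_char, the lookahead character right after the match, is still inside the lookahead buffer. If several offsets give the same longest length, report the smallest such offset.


Try each offset into the search buffer:
  offset=1 (pos 3, char 'f'): match length 0
  offset=2 (pos 2, char 'a'): match length 0
  offset=3 (pos 1, char 'f'): match length 0
  offset=4 (pos 0, char 'c'): match length 3
Longest match has length 3 at offset 4.
next_char = character at position 4 + 3 = 7 -> 'f'

Best match: offset=4, length=3 (matching 'cfa' starting at position 0)
LZ77 triple: (4, 3, 'f')


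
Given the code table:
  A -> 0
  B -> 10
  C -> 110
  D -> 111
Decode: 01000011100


Decoding:
0 -> A
10 -> B
0 -> A
0 -> A
0 -> A
111 -> D
0 -> A
0 -> A


Result: ABAAADAA


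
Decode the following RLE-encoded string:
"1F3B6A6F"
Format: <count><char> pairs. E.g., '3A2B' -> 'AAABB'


Expanding each <count><char> pair:
  1F -> 'F'
  3B -> 'BBB'
  6A -> 'AAAAAA'
  6F -> 'FFFFFF'

Decoded = FBBBAAAAAAFFFFFF


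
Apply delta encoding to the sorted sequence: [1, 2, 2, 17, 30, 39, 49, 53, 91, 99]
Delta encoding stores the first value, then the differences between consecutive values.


First value: 1
Deltas:
  2 - 1 = 1
  2 - 2 = 0
  17 - 2 = 15
  30 - 17 = 13
  39 - 30 = 9
  49 - 39 = 10
  53 - 49 = 4
  91 - 53 = 38
  99 - 91 = 8


Delta encoded: [1, 1, 0, 15, 13, 9, 10, 4, 38, 8]


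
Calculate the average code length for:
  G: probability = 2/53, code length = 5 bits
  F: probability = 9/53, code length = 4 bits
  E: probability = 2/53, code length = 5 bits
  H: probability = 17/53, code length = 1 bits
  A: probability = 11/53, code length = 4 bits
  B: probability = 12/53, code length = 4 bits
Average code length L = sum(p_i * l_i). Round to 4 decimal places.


Weighted contributions p_i * l_i:
  G: (2/53) * 5 = 10/53
  F: (9/53) * 4 = 36/53
  E: (2/53) * 5 = 10/53
  H: (17/53) * 1 = 17/53
  A: (11/53) * 4 = 44/53
  B: (12/53) * 4 = 48/53
Sum = (10 + 36 + 10 + 17 + 44 + 48)/53 = 165/53

L = 165/53 = 3.1132 bits/symbol


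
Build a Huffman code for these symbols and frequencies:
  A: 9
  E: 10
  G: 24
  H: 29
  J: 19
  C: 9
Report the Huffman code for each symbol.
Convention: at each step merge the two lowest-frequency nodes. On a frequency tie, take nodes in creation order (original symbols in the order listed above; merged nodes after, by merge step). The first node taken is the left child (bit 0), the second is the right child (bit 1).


Huffman tree construction:
Step 1: Merge A(9) + C(9) = 18
Step 2: Merge E(10) + (A+C)(18) = 28
Step 3: Merge J(19) + G(24) = 43
Step 4: Merge (E+(A+C))(28) + H(29) = 57
Step 5: Merge (J+G)(43) + ((E+(A+C))+H)(57) = 100
Read each symbol's code off the tree from the root (left child = 0, right child = 1).

Codes:
  A: 1010 (length 4)
  E: 100 (length 3)
  G: 01 (length 2)
  H: 11 (length 2)
  J: 00 (length 2)
  C: 1011 (length 4)
Average code length: 246/100 = 2.4600 bits/symbol


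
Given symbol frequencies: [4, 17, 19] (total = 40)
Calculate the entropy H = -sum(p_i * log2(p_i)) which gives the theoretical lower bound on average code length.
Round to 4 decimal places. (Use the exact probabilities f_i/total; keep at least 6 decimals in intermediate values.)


Per-symbol terms -p_i * log2(p_i) with p_i = f_i/40:
  p = 4/40 = 0.100000: log2(p) = -3.321928, -p*log2(p) = 0.332193
  p = 17/40 = 0.425000: log2(p) = -1.234465, -p*log2(p) = 0.524648
  p = 19/40 = 0.475000: log2(p) = -1.074001, -p*log2(p) = 0.510150
H = 0.332193 + 0.524648 + 0.510150 = 1.366991

H = 1.367 bits/symbol


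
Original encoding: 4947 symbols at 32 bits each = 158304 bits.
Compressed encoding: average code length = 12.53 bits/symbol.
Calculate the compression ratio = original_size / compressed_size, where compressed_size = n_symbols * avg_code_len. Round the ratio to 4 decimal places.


original_size = n_symbols * orig_bits = 4947 * 32 = 158304 bits
compressed_size = n_symbols * avg_code_len = 4947 * 12.53 = 61985.91 bits
ratio = original_size / compressed_size = 158304 / 61985.91 = 2.5539

Compression ratio = 2.5539


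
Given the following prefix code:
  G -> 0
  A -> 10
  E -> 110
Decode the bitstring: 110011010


Decoding step by step:
Bits 110 -> E
Bits 0 -> G
Bits 110 -> E
Bits 10 -> A


Decoded message: EGEA


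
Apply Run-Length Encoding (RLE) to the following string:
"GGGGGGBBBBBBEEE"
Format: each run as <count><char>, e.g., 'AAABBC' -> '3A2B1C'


Scanning runs left to right:
  i=0: run of 'G' x 6 -> '6G'
  i=6: run of 'B' x 6 -> '6B'
  i=12: run of 'E' x 3 -> '3E'

RLE = 6G6B3E


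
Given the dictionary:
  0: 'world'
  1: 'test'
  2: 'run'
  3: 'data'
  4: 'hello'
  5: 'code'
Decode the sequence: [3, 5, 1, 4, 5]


Look up each index in the dictionary:
  3 -> 'data'
  5 -> 'code'
  1 -> 'test'
  4 -> 'hello'
  5 -> 'code'

Decoded: "data code test hello code"


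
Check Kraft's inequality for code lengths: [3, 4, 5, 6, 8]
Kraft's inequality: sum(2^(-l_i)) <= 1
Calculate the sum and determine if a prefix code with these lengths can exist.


Sum = 2^(-3) + 2^(-4) + 2^(-5) + 2^(-6) + 2^(-8)
    = 0.125 + 0.0625 + 0.03125 + 0.015625 + 0.00390625
    = 61/256 = 0.23828125
Since 0.23828125 <= 1, Kraft's inequality IS satisfied.
A prefix code with these lengths CAN exist.

Kraft sum = 0.23828125. Satisfied.


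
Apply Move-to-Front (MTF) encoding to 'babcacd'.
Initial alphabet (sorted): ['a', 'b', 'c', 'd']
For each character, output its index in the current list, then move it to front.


MTF encoding:
'b': index 1 in ['a', 'b', 'c', 'd'] -> ['b', 'a', 'c', 'd']
'a': index 1 in ['b', 'a', 'c', 'd'] -> ['a', 'b', 'c', 'd']
'b': index 1 in ['a', 'b', 'c', 'd'] -> ['b', 'a', 'c', 'd']
'c': index 2 in ['b', 'a', 'c', 'd'] -> ['c', 'b', 'a', 'd']
'a': index 2 in ['c', 'b', 'a', 'd'] -> ['a', 'c', 'b', 'd']
'c': index 1 in ['a', 'c', 'b', 'd'] -> ['c', 'a', 'b', 'd']
'd': index 3 in ['c', 'a', 'b', 'd'] -> ['d', 'c', 'a', 'b']


Output: [1, 1, 1, 2, 2, 1, 3]


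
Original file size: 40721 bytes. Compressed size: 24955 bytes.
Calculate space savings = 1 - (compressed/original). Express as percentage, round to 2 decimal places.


ratio = compressed/original = 24955/40721 = 0.612829
savings = 1 - ratio = 1 - 0.612829 = 0.387171
as a percentage: 0.387171 * 100 = 38.72%

Space savings = 1 - 24955/40721 = 38.72%


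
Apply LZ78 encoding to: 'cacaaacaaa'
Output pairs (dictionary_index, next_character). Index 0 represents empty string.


LZ78 encoding steps:
Dictionary: {0: ''}
Step 1: w='' (idx 0), next='c' -> output (0, 'c'), add 'c' as idx 1
Step 2: w='' (idx 0), next='a' -> output (0, 'a'), add 'a' as idx 2
Step 3: w='c' (idx 1), next='a' -> output (1, 'a'), add 'ca' as idx 3
Step 4: w='a' (idx 2), next='a' -> output (2, 'a'), add 'aa' as idx 4
Step 5: w='ca' (idx 3), next='a' -> output (3, 'a'), add 'caa' as idx 5
Step 6: w='a' (idx 2), end of input -> output (2, '')


Encoded: [(0, 'c'), (0, 'a'), (1, 'a'), (2, 'a'), (3, 'a'), (2, '')]


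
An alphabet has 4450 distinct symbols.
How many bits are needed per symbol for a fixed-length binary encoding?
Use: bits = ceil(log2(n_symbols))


log2(4450) = 12.1196
Bracket: 2^12 = 4096 < 4450 <= 2^13 = 8192
So ceil(log2(4450)) = 13

bits = ceil(log2(4450)) = ceil(12.1196) = 13 bits


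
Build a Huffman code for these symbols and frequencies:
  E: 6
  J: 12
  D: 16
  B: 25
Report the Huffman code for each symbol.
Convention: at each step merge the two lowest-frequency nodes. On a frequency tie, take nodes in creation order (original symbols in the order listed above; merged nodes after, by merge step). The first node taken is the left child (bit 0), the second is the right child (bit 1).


Huffman tree construction:
Step 1: Merge E(6) + J(12) = 18
Step 2: Merge D(16) + (E+J)(18) = 34
Step 3: Merge B(25) + (D+(E+J))(34) = 59
Read each symbol's code off the tree from the root (left child = 0, right child = 1).

Codes:
  E: 110 (length 3)
  J: 111 (length 3)
  D: 10 (length 2)
  B: 0 (length 1)
Average code length: 111/59 = 1.8814 bits/symbol


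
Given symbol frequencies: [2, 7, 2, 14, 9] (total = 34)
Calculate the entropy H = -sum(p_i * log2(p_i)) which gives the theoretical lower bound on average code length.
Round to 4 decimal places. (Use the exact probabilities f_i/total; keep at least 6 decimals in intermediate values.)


Per-symbol terms -p_i * log2(p_i) with p_i = f_i/34:
  p = 2/34 = 0.058824: log2(p) = -4.087463, -p*log2(p) = 0.240439
  p = 7/34 = 0.205882: log2(p) = -2.280108, -p*log2(p) = 0.469434
  p = 2/34 = 0.058824: log2(p) = -4.087463, -p*log2(p) = 0.240439
  p = 14/34 = 0.411765: log2(p) = -1.280108, -p*log2(p) = 0.527103
  p = 9/34 = 0.264706: log2(p) = -1.917538, -p*log2(p) = 0.507584
H = 0.240439 + 0.469434 + 0.240439 + 0.527103 + 0.507584 = 1.984999

H = 1.985 bits/symbol


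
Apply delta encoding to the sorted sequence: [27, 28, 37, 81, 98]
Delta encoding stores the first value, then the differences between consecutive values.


First value: 27
Deltas:
  28 - 27 = 1
  37 - 28 = 9
  81 - 37 = 44
  98 - 81 = 17


Delta encoded: [27, 1, 9, 44, 17]


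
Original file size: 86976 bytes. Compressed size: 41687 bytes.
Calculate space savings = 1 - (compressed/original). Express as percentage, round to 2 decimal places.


ratio = compressed/original = 41687/86976 = 0.479293
savings = 1 - ratio = 1 - 0.479293 = 0.520707
as a percentage: 0.520707 * 100 = 52.07%

Space savings = 1 - 41687/86976 = 52.07%


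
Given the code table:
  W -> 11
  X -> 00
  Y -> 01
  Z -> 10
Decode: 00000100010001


Decoding:
00 -> X
00 -> X
01 -> Y
00 -> X
01 -> Y
00 -> X
01 -> Y


Result: XXYXYXY


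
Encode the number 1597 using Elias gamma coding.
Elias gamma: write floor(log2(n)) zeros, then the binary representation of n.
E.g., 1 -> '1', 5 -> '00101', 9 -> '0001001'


num_bits = floor(log2(1597)) + 1 = 11
leading_zeros = num_bits - 1 = 10
binary(1597) = 11000111101

Elias gamma(1597) = '0000000000' + '11000111101' = 000000000011000111101 (21 bits)


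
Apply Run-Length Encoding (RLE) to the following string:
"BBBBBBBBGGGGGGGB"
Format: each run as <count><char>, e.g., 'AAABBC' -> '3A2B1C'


Scanning runs left to right:
  i=0: run of 'B' x 8 -> '8B'
  i=8: run of 'G' x 7 -> '7G'
  i=15: run of 'B' x 1 -> '1B'

RLE = 8B7G1B


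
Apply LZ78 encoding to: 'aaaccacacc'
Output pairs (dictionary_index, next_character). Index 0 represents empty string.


LZ78 encoding steps:
Dictionary: {0: ''}
Step 1: w='' (idx 0), next='a' -> output (0, 'a'), add 'a' as idx 1
Step 2: w='a' (idx 1), next='a' -> output (1, 'a'), add 'aa' as idx 2
Step 3: w='' (idx 0), next='c' -> output (0, 'c'), add 'c' as idx 3
Step 4: w='c' (idx 3), next='a' -> output (3, 'a'), add 'ca' as idx 4
Step 5: w='ca' (idx 4), next='c' -> output (4, 'c'), add 'cac' as idx 5
Step 6: w='c' (idx 3), end of input -> output (3, '')


Encoded: [(0, 'a'), (1, 'a'), (0, 'c'), (3, 'a'), (4, 'c'), (3, '')]


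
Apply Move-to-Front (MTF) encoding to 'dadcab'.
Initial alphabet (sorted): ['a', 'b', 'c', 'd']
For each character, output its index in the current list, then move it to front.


MTF encoding:
'd': index 3 in ['a', 'b', 'c', 'd'] -> ['d', 'a', 'b', 'c']
'a': index 1 in ['d', 'a', 'b', 'c'] -> ['a', 'd', 'b', 'c']
'd': index 1 in ['a', 'd', 'b', 'c'] -> ['d', 'a', 'b', 'c']
'c': index 3 in ['d', 'a', 'b', 'c'] -> ['c', 'd', 'a', 'b']
'a': index 2 in ['c', 'd', 'a', 'b'] -> ['a', 'c', 'd', 'b']
'b': index 3 in ['a', 'c', 'd', 'b'] -> ['b', 'a', 'c', 'd']


Output: [3, 1, 1, 3, 2, 3]


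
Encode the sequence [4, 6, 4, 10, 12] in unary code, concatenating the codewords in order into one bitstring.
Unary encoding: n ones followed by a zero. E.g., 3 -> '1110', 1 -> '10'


Encode each number as n ones followed by a terminating 0:
  4 -> 11110 (5 bits)
  6 -> 1111110 (7 bits)
  4 -> 11110 (5 bits)
  10 -> 11111111110 (11 bits)
  12 -> 1111111111110 (13 bits)
Total length = 5 + 7 + 5 + 11 + 13 = 41 bits.

Unary([4, 6, 4, 10, 12]) = 11110111111011110111111111101111111111110 (41 bits)
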